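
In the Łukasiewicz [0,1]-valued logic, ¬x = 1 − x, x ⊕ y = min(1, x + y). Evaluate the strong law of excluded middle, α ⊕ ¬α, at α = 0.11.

¬α = 1 − 0.11 = 0.89
α ⊕ ¬α = min(1, 0.11 + 0.89) = min(1, 1.00) = 1.00
(As expected: always 1 in Ł∞ since a ⊕ (1−a) = 1.)

1.00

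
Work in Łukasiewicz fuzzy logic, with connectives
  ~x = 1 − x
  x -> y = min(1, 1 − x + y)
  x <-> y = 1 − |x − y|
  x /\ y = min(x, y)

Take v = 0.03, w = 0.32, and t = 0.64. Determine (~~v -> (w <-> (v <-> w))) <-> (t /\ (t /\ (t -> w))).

0.64

~v = 1 − 0.03 = 0.97
~~v = 1 − 0.97 = 0.03
v <-> w = 1 − |0.03 − 0.32| = 1 − 0.29 = 0.71
w <-> (v <-> w) = 1 − |0.32 − 0.71| = 1 − 0.39 = 0.61
~~v -> (w <-> (v <-> w)) = min(1, 1 − 0.03 + 0.61) = min(1, 1.58) = 1.00
t -> w = min(1, 1 − 0.64 + 0.32) = min(1, 0.68) = 0.68
t /\ (t -> w) = min(0.64, 0.68) = 0.64
t /\ (t /\ (t -> w)) = min(0.64, 0.64) = 0.64
(~~v -> (w <-> (v <-> w))) <-> (t /\ (t /\ (t -> w))) = 1 − |1.00 − 0.64| = 1 − 0.36 = 0.64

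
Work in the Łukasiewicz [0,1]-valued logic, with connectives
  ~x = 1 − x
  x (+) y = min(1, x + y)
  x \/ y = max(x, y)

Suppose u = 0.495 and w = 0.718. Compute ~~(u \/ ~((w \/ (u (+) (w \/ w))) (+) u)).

0.495

w \/ w = max(0.718, 0.718) = 0.718
u (+) (w \/ w) = min(1, 0.495 + 0.718) = min(1, 1.213) = 1.000
w \/ (u (+) (w \/ w)) = max(0.718, 1.000) = 1.000
(w \/ (u (+) (w \/ w))) (+) u = min(1, 1.000 + 0.495) = min(1, 1.495) = 1.000
~((w \/ (u (+) (w \/ w))) (+) u) = 1 − 1.000 = 0.000
u \/ ~((w \/ (u (+) (w \/ w))) (+) u) = max(0.495, 0.000) = 0.495
~(u \/ ~((w \/ (u (+) (w \/ w))) (+) u)) = 1 − 0.495 = 0.505
~~(u \/ ~((w \/ (u (+) (w \/ w))) (+) u)) = 1 − 0.505 = 0.495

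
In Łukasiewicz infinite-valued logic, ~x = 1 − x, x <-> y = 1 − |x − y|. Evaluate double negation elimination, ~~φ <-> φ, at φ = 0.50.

1.00

~φ = 1 − 0.50 = 0.50
~~φ = 1 − 0.50 = 0.50
~~φ <-> φ = 1 − |0.50 − 0.50| = 1 − 0.00 = 1.00
(As expected: always 1 in Ł∞ since negation is involutive.)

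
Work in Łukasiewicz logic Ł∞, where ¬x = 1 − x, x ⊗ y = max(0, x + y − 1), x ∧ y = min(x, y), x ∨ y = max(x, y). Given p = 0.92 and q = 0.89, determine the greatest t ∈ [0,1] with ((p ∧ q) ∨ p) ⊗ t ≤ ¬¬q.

p ∧ q = min(0.92, 0.89) = 0.89
(p ∧ q) ∨ p = max(0.89, 0.92) = 0.92
So the left factor is (p ∧ q) ∨ p = 0.92.
¬q = 1 − 0.89 = 0.11
¬¬q = 1 − 0.11 = 0.89
So the right-hand bound is ¬¬q = 0.89.
The residuum of the Łukasiewicz t-norm gives the supremum: min(1, 1 − 0.92 + 0.89).
1 − 0.92 + 0.89 = 0.97, so t = min(1, 0.97) = 0.97.
Check: 0.92 ⊗ 0.97 = max(0, 0.89) = 0.89 ≤ 0.89.

0.97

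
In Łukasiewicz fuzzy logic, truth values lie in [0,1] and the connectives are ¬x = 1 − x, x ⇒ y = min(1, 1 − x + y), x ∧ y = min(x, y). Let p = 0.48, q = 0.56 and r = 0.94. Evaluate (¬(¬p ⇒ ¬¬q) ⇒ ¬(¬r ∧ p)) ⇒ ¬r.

¬p = 1 − 0.48 = 0.52
¬q = 1 − 0.56 = 0.44
¬¬q = 1 − 0.44 = 0.56
¬p ⇒ ¬¬q = min(1, 1 − 0.52 + 0.56) = min(1, 1.04) = 1.00
¬(¬p ⇒ ¬¬q) = 1 − 1.00 = 0.00
¬r = 1 − 0.94 = 0.06
¬r ∧ p = min(0.06, 0.48) = 0.06
¬(¬r ∧ p) = 1 − 0.06 = 0.94
¬(¬p ⇒ ¬¬q) ⇒ ¬(¬r ∧ p) = min(1, 1 − 0.00 + 0.94) = min(1, 1.94) = 1.00
(¬(¬p ⇒ ¬¬q) ⇒ ¬(¬r ∧ p)) ⇒ ¬r = min(1, 1 − 1.00 + 0.06) = min(1, 0.06) = 0.06

0.06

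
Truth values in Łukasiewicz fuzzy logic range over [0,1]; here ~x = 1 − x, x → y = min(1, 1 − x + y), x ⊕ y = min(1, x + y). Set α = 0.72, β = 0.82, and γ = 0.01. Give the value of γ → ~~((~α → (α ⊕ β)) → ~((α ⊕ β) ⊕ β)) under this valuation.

~α = 1 − 0.72 = 0.28
α ⊕ β = min(1, 0.72 + 0.82) = min(1, 1.54) = 1.00
~α → (α ⊕ β) = min(1, 1 − 0.28 + 1.00) = min(1, 1.72) = 1.00
(α ⊕ β) ⊕ β = min(1, 1.00 + 0.82) = min(1, 1.82) = 1.00
~((α ⊕ β) ⊕ β) = 1 − 1.00 = 0.00
(~α → (α ⊕ β)) → ~((α ⊕ β) ⊕ β) = min(1, 1 − 1.00 + 0.00) = min(1, 0.00) = 0.00
~((~α → (α ⊕ β)) → ~((α ⊕ β) ⊕ β)) = 1 − 0.00 = 1.00
~~((~α → (α ⊕ β)) → ~((α ⊕ β) ⊕ β)) = 1 − 1.00 = 0.00
γ → ~~((~α → (α ⊕ β)) → ~((α ⊕ β) ⊕ β)) = min(1, 1 − 0.01 + 0.00) = min(1, 0.99) = 0.99

0.99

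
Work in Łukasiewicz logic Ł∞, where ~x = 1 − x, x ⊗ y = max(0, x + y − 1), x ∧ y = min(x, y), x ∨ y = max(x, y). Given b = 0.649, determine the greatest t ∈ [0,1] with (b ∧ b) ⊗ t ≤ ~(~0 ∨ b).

b ∧ b = min(0.649, 0.649) = 0.649
So the left factor is b ∧ b = 0.649.
~0 = 1 − 0.000 = 1.000
~0 ∨ b = max(1.000, 0.649) = 1.000
~(~0 ∨ b) = 1 − 1.000 = 0.000
So the right-hand bound is ~(~0 ∨ b) = 0.000.
The residuum of the Łukasiewicz t-norm gives the supremum: min(1, 1 − 0.649 + 0.000).
1 − 0.649 + 0.000 = 0.351, so t = min(1, 0.351) = 0.351.
Check: 0.649 ⊗ 0.351 = max(0, 0.000) = 0.000 ≤ 0.000.

0.351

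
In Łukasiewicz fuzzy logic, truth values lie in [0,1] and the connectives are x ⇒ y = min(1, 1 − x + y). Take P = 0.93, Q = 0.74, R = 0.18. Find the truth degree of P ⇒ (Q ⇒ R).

Q ⇒ R = min(1, 1 − 0.74 + 0.18) = min(1, 0.44) = 0.44
P ⇒ (Q ⇒ R) = min(1, 1 − 0.93 + 0.44) = min(1, 0.51) = 0.51

0.51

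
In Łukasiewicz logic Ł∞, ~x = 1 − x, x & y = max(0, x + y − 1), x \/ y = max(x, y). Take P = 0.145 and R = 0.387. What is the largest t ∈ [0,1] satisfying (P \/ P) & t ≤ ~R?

P \/ P = max(0.145, 0.145) = 0.145
So the left factor is P \/ P = 0.145.
~R = 1 − 0.387 = 0.613
So the right-hand bound is ~R = 0.613.
The residuum of the Łukasiewicz t-norm gives the supremum: min(1, 1 − 0.145 + 0.613).
1 − 0.145 + 0.613 = 1.468, so t = min(1, 1.468) = 1.000.
Check: 0.145 & 1.000 = max(0, 0.145) = 0.145 ≤ 0.613.

1.000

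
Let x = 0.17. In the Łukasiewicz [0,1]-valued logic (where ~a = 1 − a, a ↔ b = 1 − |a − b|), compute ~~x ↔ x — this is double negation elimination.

~x = 1 − 0.17 = 0.83
~~x = 1 − 0.83 = 0.17
~~x ↔ x = 1 − |0.17 − 0.17| = 1 − 0.00 = 1.00
(As expected: always 1 in Ł∞ since negation is involutive.)

1.00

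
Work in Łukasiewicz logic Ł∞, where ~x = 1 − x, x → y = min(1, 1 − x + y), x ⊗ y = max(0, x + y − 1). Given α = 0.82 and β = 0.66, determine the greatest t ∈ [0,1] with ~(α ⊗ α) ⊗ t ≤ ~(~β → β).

α ⊗ α = max(0, 0.82 + 0.82 − 1) = max(0, 0.64) = 0.64
~(α ⊗ α) = 1 − 0.64 = 0.36
So the left factor is ~(α ⊗ α) = 0.36.
~β = 1 − 0.66 = 0.34
~β → β = min(1, 1 − 0.34 + 0.66) = min(1, 1.32) = 1.00
~(~β → β) = 1 − 1.00 = 0.00
So the right-hand bound is ~(~β → β) = 0.00.
The residuum of the Łukasiewicz t-norm gives the supremum: min(1, 1 − 0.36 + 0.00).
1 − 0.36 + 0.00 = 0.64, so t = min(1, 0.64) = 0.64.
Check: 0.36 ⊗ 0.64 = max(0, 0.00) = 0.00 ≤ 0.00.

0.64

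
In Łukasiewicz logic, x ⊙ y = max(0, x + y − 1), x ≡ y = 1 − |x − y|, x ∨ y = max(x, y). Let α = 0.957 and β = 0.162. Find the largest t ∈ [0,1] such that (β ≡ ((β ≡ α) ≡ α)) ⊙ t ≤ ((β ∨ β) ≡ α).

0.291

β ≡ α = 1 − |0.162 − 0.957| = 1 − 0.795 = 0.205
(β ≡ α) ≡ α = 1 − |0.205 − 0.957| = 1 − 0.752 = 0.248
β ≡ ((β ≡ α) ≡ α) = 1 − |0.162 − 0.248| = 1 − 0.086 = 0.914
So the left factor is β ≡ ((β ≡ α) ≡ α) = 0.914.
β ∨ β = max(0.162, 0.162) = 0.162
(β ∨ β) ≡ α = 1 − |0.162 − 0.957| = 1 − 0.795 = 0.205
So the right-hand bound is (β ∨ β) ≡ α = 0.205.
The residuum of the Łukasiewicz t-norm gives the supremum: min(1, 1 − 0.914 + 0.205).
1 − 0.914 + 0.205 = 0.291, so t = min(1, 0.291) = 0.291.
Check: 0.914 ⊙ 0.291 = max(0, 0.205) = 0.205 ≤ 0.205.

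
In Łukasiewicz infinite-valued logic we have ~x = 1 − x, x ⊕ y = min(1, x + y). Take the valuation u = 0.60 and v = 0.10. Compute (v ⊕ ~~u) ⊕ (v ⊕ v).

0.90

~u = 1 − 0.60 = 0.40
~~u = 1 − 0.40 = 0.60
v ⊕ ~~u = min(1, 0.10 + 0.60) = min(1, 0.70) = 0.70
v ⊕ v = min(1, 0.10 + 0.10) = min(1, 0.20) = 0.20
(v ⊕ ~~u) ⊕ (v ⊕ v) = min(1, 0.70 + 0.20) = min(1, 0.90) = 0.90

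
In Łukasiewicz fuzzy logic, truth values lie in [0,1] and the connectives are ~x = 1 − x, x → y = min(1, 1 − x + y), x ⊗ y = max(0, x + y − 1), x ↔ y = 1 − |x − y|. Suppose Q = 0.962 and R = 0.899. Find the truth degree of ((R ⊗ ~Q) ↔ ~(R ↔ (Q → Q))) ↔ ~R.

~Q = 1 − 0.962 = 0.038
R ⊗ ~Q = max(0, 0.899 + 0.038 − 1) = max(0, -0.063) = 0.000
Q → Q = min(1, 1 − 0.962 + 0.962) = min(1, 1.000) = 1.000
R ↔ (Q → Q) = 1 − |0.899 − 1.000| = 1 − 0.101 = 0.899
~(R ↔ (Q → Q)) = 1 − 0.899 = 0.101
(R ⊗ ~Q) ↔ ~(R ↔ (Q → Q)) = 1 − |0.000 − 0.101| = 1 − 0.101 = 0.899
~R = 1 − 0.899 = 0.101
((R ⊗ ~Q) ↔ ~(R ↔ (Q → Q))) ↔ ~R = 1 − |0.899 − 0.101| = 1 − 0.798 = 0.202

0.202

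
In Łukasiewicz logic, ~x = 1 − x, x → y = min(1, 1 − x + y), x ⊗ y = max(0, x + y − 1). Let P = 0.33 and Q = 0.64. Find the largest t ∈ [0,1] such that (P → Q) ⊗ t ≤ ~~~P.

P → Q = min(1, 1 − 0.33 + 0.64) = min(1, 1.31) = 1.00
So the left factor is P → Q = 1.00.
~P = 1 − 0.33 = 0.67
~~P = 1 − 0.67 = 0.33
~~~P = 1 − 0.33 = 0.67
So the right-hand bound is ~~~P = 0.67.
The residuum of the Łukasiewicz t-norm gives the supremum: min(1, 1 − 1.00 + 0.67).
1 − 1.00 + 0.67 = 0.67, so t = min(1, 0.67) = 0.67.
Check: 1.00 ⊗ 0.67 = max(0, 0.67) = 0.67 ≤ 0.67.

0.67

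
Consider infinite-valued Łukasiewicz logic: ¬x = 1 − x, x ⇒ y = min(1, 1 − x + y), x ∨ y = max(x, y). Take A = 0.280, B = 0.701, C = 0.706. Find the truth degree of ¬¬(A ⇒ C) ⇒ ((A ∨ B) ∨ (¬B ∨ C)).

0.706

A ⇒ C = min(1, 1 − 0.280 + 0.706) = min(1, 1.426) = 1.000
¬(A ⇒ C) = 1 − 1.000 = 0.000
¬¬(A ⇒ C) = 1 − 0.000 = 1.000
A ∨ B = max(0.280, 0.701) = 0.701
¬B = 1 − 0.701 = 0.299
¬B ∨ C = max(0.299, 0.706) = 0.706
(A ∨ B) ∨ (¬B ∨ C) = max(0.701, 0.706) = 0.706
¬¬(A ⇒ C) ⇒ ((A ∨ B) ∨ (¬B ∨ C)) = min(1, 1 − 1.000 + 0.706) = min(1, 0.706) = 0.706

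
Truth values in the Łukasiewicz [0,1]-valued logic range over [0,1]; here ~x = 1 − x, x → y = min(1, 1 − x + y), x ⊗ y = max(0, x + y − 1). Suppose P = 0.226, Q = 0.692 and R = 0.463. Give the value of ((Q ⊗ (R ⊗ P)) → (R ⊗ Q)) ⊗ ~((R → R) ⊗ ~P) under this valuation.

0.226

R ⊗ P = max(0, 0.463 + 0.226 − 1) = max(0, -0.311) = 0.000
Q ⊗ (R ⊗ P) = max(0, 0.692 + 0.000 − 1) = max(0, -0.308) = 0.000
R ⊗ Q = max(0, 0.463 + 0.692 − 1) = max(0, 0.155) = 0.155
(Q ⊗ (R ⊗ P)) → (R ⊗ Q) = min(1, 1 − 0.000 + 0.155) = min(1, 1.155) = 1.000
R → R = min(1, 1 − 0.463 + 0.463) = min(1, 1.000) = 1.000
~P = 1 − 0.226 = 0.774
(R → R) ⊗ ~P = max(0, 1.000 + 0.774 − 1) = max(0, 0.774) = 0.774
~((R → R) ⊗ ~P) = 1 − 0.774 = 0.226
((Q ⊗ (R ⊗ P)) → (R ⊗ Q)) ⊗ ~((R → R) ⊗ ~P) = max(0, 1.000 + 0.226 − 1) = max(0, 0.226) = 0.226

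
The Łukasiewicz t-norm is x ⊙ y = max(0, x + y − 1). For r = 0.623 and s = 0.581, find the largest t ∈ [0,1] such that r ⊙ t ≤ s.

The residuum of the Łukasiewicz t-norm gives the supremum: min(1, 1 − 0.623 + 0.581).
1 − 0.623 + 0.581 = 0.958, so t = min(1, 0.958) = 0.958.
Check: 0.623 ⊙ 0.958 = max(0, 0.581) = 0.581 ≤ 0.581.

0.958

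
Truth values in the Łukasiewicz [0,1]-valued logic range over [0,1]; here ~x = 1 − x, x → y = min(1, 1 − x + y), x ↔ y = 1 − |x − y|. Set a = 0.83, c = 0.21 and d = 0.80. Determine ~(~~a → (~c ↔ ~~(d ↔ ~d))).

~a = 1 − 0.83 = 0.17
~~a = 1 − 0.17 = 0.83
~c = 1 − 0.21 = 0.79
~d = 1 − 0.80 = 0.20
d ↔ ~d = 1 − |0.80 − 0.20| = 1 − 0.60 = 0.40
~(d ↔ ~d) = 1 − 0.40 = 0.60
~~(d ↔ ~d) = 1 − 0.60 = 0.40
~c ↔ ~~(d ↔ ~d) = 1 − |0.79 − 0.40| = 1 − 0.39 = 0.61
~~a → (~c ↔ ~~(d ↔ ~d)) = min(1, 1 − 0.83 + 0.61) = min(1, 0.78) = 0.78
~(~~a → (~c ↔ ~~(d ↔ ~d))) = 1 − 0.78 = 0.22

0.22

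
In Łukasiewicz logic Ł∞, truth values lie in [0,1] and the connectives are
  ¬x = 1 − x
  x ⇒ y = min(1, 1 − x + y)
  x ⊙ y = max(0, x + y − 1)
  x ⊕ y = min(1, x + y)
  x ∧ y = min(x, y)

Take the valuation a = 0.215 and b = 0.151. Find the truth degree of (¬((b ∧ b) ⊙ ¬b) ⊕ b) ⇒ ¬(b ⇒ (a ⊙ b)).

b ∧ b = min(0.151, 0.151) = 0.151
¬b = 1 − 0.151 = 0.849
(b ∧ b) ⊙ ¬b = max(0, 0.151 + 0.849 − 1) = max(0, 0.000) = 0.000
¬((b ∧ b) ⊙ ¬b) = 1 − 0.000 = 1.000
¬((b ∧ b) ⊙ ¬b) ⊕ b = min(1, 1.000 + 0.151) = min(1, 1.151) = 1.000
a ⊙ b = max(0, 0.215 + 0.151 − 1) = max(0, -0.634) = 0.000
b ⇒ (a ⊙ b) = min(1, 1 − 0.151 + 0.000) = min(1, 0.849) = 0.849
¬(b ⇒ (a ⊙ b)) = 1 − 0.849 = 0.151
(¬((b ∧ b) ⊙ ¬b) ⊕ b) ⇒ ¬(b ⇒ (a ⊙ b)) = min(1, 1 − 1.000 + 0.151) = min(1, 0.151) = 0.151

0.151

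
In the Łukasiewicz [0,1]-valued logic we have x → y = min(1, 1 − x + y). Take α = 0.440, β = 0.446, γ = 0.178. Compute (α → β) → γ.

0.178

α → β = min(1, 1 − 0.440 + 0.446) = min(1, 1.006) = 1.000
(α → β) → γ = min(1, 1 − 1.000 + 0.178) = min(1, 0.178) = 0.178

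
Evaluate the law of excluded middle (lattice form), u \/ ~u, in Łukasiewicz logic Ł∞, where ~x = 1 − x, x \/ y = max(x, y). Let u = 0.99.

0.99

~u = 1 − 0.99 = 0.01
u \/ ~u = max(0.99, 0.01) = 0.99
(The value 0.99 < 1 shows this instance is not satisfied; not a Ł∞-tautology — its value is max(a, 1−a).)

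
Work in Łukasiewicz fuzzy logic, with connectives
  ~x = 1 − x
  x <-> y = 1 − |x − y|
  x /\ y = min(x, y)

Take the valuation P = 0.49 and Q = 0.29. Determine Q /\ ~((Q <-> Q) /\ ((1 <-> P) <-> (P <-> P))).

0.29

Q <-> Q = 1 − |0.29 − 0.29| = 1 − 0.00 = 1.00
1 <-> P = 1 − |1.00 − 0.49| = 1 − 0.51 = 0.49
P <-> P = 1 − |0.49 − 0.49| = 1 − 0.00 = 1.00
(1 <-> P) <-> (P <-> P) = 1 − |0.49 − 1.00| = 1 − 0.51 = 0.49
(Q <-> Q) /\ ((1 <-> P) <-> (P <-> P)) = min(1.00, 0.49) = 0.49
~((Q <-> Q) /\ ((1 <-> P) <-> (P <-> P))) = 1 − 0.49 = 0.51
Q /\ ~((Q <-> Q) /\ ((1 <-> P) <-> (P <-> P))) = min(0.29, 0.51) = 0.29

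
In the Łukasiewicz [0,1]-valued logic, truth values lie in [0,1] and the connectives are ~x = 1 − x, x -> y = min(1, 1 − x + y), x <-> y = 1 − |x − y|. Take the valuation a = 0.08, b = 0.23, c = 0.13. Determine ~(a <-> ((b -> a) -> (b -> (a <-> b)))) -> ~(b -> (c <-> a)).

b -> a = min(1, 1 − 0.23 + 0.08) = min(1, 0.85) = 0.85
a <-> b = 1 − |0.08 − 0.23| = 1 − 0.15 = 0.85
b -> (a <-> b) = min(1, 1 − 0.23 + 0.85) = min(1, 1.62) = 1.00
(b -> a) -> (b -> (a <-> b)) = min(1, 1 − 0.85 + 1.00) = min(1, 1.15) = 1.00
a <-> ((b -> a) -> (b -> (a <-> b))) = 1 − |0.08 − 1.00| = 1 − 0.92 = 0.08
~(a <-> ((b -> a) -> (b -> (a <-> b)))) = 1 − 0.08 = 0.92
c <-> a = 1 − |0.13 − 0.08| = 1 − 0.05 = 0.95
b -> (c <-> a) = min(1, 1 − 0.23 + 0.95) = min(1, 1.72) = 1.00
~(b -> (c <-> a)) = 1 − 1.00 = 0.00
~(a <-> ((b -> a) -> (b -> (a <-> b)))) -> ~(b -> (c <-> a)) = min(1, 1 − 0.92 + 0.00) = min(1, 0.08) = 0.08

0.08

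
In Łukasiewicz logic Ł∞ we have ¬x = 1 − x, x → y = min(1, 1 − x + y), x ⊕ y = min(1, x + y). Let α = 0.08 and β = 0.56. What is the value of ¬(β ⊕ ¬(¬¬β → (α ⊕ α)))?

0.04

¬β = 1 − 0.56 = 0.44
¬¬β = 1 − 0.44 = 0.56
α ⊕ α = min(1, 0.08 + 0.08) = min(1, 0.16) = 0.16
¬¬β → (α ⊕ α) = min(1, 1 − 0.56 + 0.16) = min(1, 0.60) = 0.60
¬(¬¬β → (α ⊕ α)) = 1 − 0.60 = 0.40
β ⊕ ¬(¬¬β → (α ⊕ α)) = min(1, 0.56 + 0.40) = min(1, 0.96) = 0.96
¬(β ⊕ ¬(¬¬β → (α ⊕ α))) = 1 − 0.96 = 0.04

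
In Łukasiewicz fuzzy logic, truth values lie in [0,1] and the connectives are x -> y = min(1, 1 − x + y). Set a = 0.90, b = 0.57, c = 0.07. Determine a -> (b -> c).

0.60

b -> c = min(1, 1 − 0.57 + 0.07) = min(1, 0.50) = 0.50
a -> (b -> c) = min(1, 1 − 0.90 + 0.50) = min(1, 0.60) = 0.60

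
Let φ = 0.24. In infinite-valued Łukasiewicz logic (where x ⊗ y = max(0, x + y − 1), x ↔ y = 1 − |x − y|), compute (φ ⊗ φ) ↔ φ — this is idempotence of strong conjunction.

0.76

φ ⊗ φ = max(0, 0.24 + 0.24 − 1) = max(0, -0.52) = 0.00
(φ ⊗ φ) ↔ φ = 1 − |0.00 − 0.24| = 1 − 0.24 = 0.76
(The value 0.76 < 1 shows this instance is not satisfied; fails in Ł∞ since a ⊗ a = max(0, 2a−1) ≠ a in general.)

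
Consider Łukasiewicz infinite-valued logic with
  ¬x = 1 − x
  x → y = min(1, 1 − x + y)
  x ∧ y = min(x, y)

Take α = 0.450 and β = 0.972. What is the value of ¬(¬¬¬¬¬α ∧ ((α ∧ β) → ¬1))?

0.450

¬α = 1 − 0.450 = 0.550
¬¬α = 1 − 0.550 = 0.450
¬¬¬α = 1 − 0.450 = 0.550
¬¬¬¬α = 1 − 0.550 = 0.450
¬¬¬¬¬α = 1 − 0.450 = 0.550
α ∧ β = min(0.450, 0.972) = 0.450
¬1 = 1 − 1.000 = 0.000
(α ∧ β) → ¬1 = min(1, 1 − 0.450 + 0.000) = min(1, 0.550) = 0.550
¬¬¬¬¬α ∧ ((α ∧ β) → ¬1) = min(0.550, 0.550) = 0.550
¬(¬¬¬¬¬α ∧ ((α ∧ β) → ¬1)) = 1 − 0.550 = 0.450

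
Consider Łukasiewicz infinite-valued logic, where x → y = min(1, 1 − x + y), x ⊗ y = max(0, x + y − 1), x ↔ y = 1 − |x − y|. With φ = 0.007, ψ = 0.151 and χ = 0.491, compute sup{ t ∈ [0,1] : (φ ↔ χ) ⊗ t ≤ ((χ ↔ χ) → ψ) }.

0.635

φ ↔ χ = 1 − |0.007 − 0.491| = 1 − 0.484 = 0.516
So the left factor is φ ↔ χ = 0.516.
χ ↔ χ = 1 − |0.491 − 0.491| = 1 − 0.000 = 1.000
(χ ↔ χ) → ψ = min(1, 1 − 1.000 + 0.151) = min(1, 0.151) = 0.151
So the right-hand bound is (χ ↔ χ) → ψ = 0.151.
The residuum of the Łukasiewicz t-norm gives the supremum: min(1, 1 − 0.516 + 0.151).
1 − 0.516 + 0.151 = 0.635, so t = min(1, 0.635) = 0.635.
Check: 0.516 ⊗ 0.635 = max(0, 0.151) = 0.151 ≤ 0.151.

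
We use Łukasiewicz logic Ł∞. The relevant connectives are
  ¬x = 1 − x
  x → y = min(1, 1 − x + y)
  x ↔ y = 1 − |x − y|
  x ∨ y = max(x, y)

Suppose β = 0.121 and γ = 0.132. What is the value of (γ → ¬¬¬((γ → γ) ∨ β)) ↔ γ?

0.264

γ → γ = min(1, 1 − 0.132 + 0.132) = min(1, 1.000) = 1.000
(γ → γ) ∨ β = max(1.000, 0.121) = 1.000
¬((γ → γ) ∨ β) = 1 − 1.000 = 0.000
¬¬((γ → γ) ∨ β) = 1 − 0.000 = 1.000
¬¬¬((γ → γ) ∨ β) = 1 − 1.000 = 0.000
γ → ¬¬¬((γ → γ) ∨ β) = min(1, 1 − 0.132 + 0.000) = min(1, 0.868) = 0.868
(γ → ¬¬¬((γ → γ) ∨ β)) ↔ γ = 1 − |0.868 − 0.132| = 1 − 0.736 = 0.264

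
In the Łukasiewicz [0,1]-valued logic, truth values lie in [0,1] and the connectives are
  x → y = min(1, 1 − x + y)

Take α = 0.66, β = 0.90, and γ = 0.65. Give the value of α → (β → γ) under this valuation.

1.00

β → γ = min(1, 1 − 0.90 + 0.65) = min(1, 0.75) = 0.75
α → (β → γ) = min(1, 1 − 0.66 + 0.75) = min(1, 1.09) = 1.00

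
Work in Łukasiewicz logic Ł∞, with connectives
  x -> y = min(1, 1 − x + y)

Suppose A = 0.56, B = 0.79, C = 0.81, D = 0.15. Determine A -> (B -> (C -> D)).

0.99

C -> D = min(1, 1 − 0.81 + 0.15) = min(1, 0.34) = 0.34
B -> (C -> D) = min(1, 1 − 0.79 + 0.34) = min(1, 0.55) = 0.55
A -> (B -> (C -> D)) = min(1, 1 − 0.56 + 0.55) = min(1, 0.99) = 0.99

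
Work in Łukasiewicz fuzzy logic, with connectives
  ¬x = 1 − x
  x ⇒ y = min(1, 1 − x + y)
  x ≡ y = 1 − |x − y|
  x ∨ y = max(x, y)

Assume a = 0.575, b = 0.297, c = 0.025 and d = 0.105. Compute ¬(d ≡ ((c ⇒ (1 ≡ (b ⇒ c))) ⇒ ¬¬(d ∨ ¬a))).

b ⇒ c = min(1, 1 − 0.297 + 0.025) = min(1, 0.728) = 0.728
1 ≡ (b ⇒ c) = 1 − |1.000 − 0.728| = 1 − 0.272 = 0.728
c ⇒ (1 ≡ (b ⇒ c)) = min(1, 1 − 0.025 + 0.728) = min(1, 1.703) = 1.000
¬a = 1 − 0.575 = 0.425
d ∨ ¬a = max(0.105, 0.425) = 0.425
¬(d ∨ ¬a) = 1 − 0.425 = 0.575
¬¬(d ∨ ¬a) = 1 − 0.575 = 0.425
(c ⇒ (1 ≡ (b ⇒ c))) ⇒ ¬¬(d ∨ ¬a) = min(1, 1 − 1.000 + 0.425) = min(1, 0.425) = 0.425
d ≡ ((c ⇒ (1 ≡ (b ⇒ c))) ⇒ ¬¬(d ∨ ¬a)) = 1 − |0.105 − 0.425| = 1 − 0.320 = 0.680
¬(d ≡ ((c ⇒ (1 ≡ (b ⇒ c))) ⇒ ¬¬(d ∨ ¬a))) = 1 − 0.680 = 0.320

0.320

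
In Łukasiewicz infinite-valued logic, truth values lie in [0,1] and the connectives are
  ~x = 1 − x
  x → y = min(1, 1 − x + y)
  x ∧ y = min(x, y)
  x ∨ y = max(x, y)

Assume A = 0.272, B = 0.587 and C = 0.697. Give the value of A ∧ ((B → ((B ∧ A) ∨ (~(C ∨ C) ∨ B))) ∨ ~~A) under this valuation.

B ∧ A = min(0.587, 0.272) = 0.272
C ∨ C = max(0.697, 0.697) = 0.697
~(C ∨ C) = 1 − 0.697 = 0.303
~(C ∨ C) ∨ B = max(0.303, 0.587) = 0.587
(B ∧ A) ∨ (~(C ∨ C) ∨ B) = max(0.272, 0.587) = 0.587
B → ((B ∧ A) ∨ (~(C ∨ C) ∨ B)) = min(1, 1 − 0.587 + 0.587) = min(1, 1.000) = 1.000
~A = 1 − 0.272 = 0.728
~~A = 1 − 0.728 = 0.272
(B → ((B ∧ A) ∨ (~(C ∨ C) ∨ B))) ∨ ~~A = max(1.000, 0.272) = 1.000
A ∧ ((B → ((B ∧ A) ∨ (~(C ∨ C) ∨ B))) ∨ ~~A) = min(0.272, 1.000) = 0.272

0.272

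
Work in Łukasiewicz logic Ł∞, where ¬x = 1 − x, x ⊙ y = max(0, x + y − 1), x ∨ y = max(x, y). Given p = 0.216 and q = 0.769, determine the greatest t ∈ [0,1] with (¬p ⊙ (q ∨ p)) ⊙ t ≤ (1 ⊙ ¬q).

0.678

¬p = 1 − 0.216 = 0.784
q ∨ p = max(0.769, 0.216) = 0.769
¬p ⊙ (q ∨ p) = max(0, 0.784 + 0.769 − 1) = max(0, 0.553) = 0.553
So the left factor is ¬p ⊙ (q ∨ p) = 0.553.
¬q = 1 − 0.769 = 0.231
1 ⊙ ¬q = max(0, 1.000 + 0.231 − 1) = max(0, 0.231) = 0.231
So the right-hand bound is 1 ⊙ ¬q = 0.231.
The residuum of the Łukasiewicz t-norm gives the supremum: min(1, 1 − 0.553 + 0.231).
1 − 0.553 + 0.231 = 0.678, so t = min(1, 0.678) = 0.678.
Check: 0.553 ⊙ 0.678 = max(0, 0.231) = 0.231 ≤ 0.231.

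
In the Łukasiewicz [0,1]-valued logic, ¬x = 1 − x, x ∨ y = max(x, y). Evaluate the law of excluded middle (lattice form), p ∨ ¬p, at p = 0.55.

¬p = 1 − 0.55 = 0.45
p ∨ ¬p = max(0.55, 0.45) = 0.55
(The value 0.55 < 1 shows this instance is not satisfied; not a Ł∞-tautology — its value is max(a, 1−a).)

0.55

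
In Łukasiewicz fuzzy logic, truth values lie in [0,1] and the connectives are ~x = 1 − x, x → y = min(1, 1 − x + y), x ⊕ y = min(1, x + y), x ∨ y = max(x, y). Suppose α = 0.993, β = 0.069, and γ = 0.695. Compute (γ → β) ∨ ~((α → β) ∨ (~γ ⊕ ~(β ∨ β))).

γ → β = min(1, 1 − 0.695 + 0.069) = min(1, 0.374) = 0.374
α → β = min(1, 1 − 0.993 + 0.069) = min(1, 0.076) = 0.076
~γ = 1 − 0.695 = 0.305
β ∨ β = max(0.069, 0.069) = 0.069
~(β ∨ β) = 1 − 0.069 = 0.931
~γ ⊕ ~(β ∨ β) = min(1, 0.305 + 0.931) = min(1, 1.236) = 1.000
(α → β) ∨ (~γ ⊕ ~(β ∨ β)) = max(0.076, 1.000) = 1.000
~((α → β) ∨ (~γ ⊕ ~(β ∨ β))) = 1 − 1.000 = 0.000
(γ → β) ∨ ~((α → β) ∨ (~γ ⊕ ~(β ∨ β))) = max(0.374, 0.000) = 0.374

0.374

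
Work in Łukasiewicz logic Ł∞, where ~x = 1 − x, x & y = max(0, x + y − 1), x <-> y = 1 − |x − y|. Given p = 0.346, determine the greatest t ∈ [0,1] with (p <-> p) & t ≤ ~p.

p <-> p = 1 − |0.346 − 0.346| = 1 − 0.000 = 1.000
So the left factor is p <-> p = 1.000.
~p = 1 − 0.346 = 0.654
So the right-hand bound is ~p = 0.654.
The residuum of the Łukasiewicz t-norm gives the supremum: min(1, 1 − 1.000 + 0.654).
1 − 1.000 + 0.654 = 0.654, so t = min(1, 0.654) = 0.654.
Check: 1.000 & 0.654 = max(0, 0.654) = 0.654 ≤ 0.654.

0.654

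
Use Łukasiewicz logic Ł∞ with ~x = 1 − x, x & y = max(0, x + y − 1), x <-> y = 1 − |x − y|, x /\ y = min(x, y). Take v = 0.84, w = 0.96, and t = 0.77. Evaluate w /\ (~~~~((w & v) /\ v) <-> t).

0.96

w & v = max(0, 0.96 + 0.84 − 1) = max(0, 0.80) = 0.80
(w & v) /\ v = min(0.80, 0.84) = 0.80
~((w & v) /\ v) = 1 − 0.80 = 0.20
~~((w & v) /\ v) = 1 − 0.20 = 0.80
~~~((w & v) /\ v) = 1 − 0.80 = 0.20
~~~~((w & v) /\ v) = 1 − 0.20 = 0.80
~~~~((w & v) /\ v) <-> t = 1 − |0.80 − 0.77| = 1 − 0.03 = 0.97
w /\ (~~~~((w & v) /\ v) <-> t) = min(0.96, 0.97) = 0.96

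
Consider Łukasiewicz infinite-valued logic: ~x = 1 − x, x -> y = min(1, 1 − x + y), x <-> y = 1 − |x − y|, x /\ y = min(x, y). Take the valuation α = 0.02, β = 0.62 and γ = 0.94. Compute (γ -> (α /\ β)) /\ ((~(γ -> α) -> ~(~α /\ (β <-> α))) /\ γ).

α /\ β = min(0.02, 0.62) = 0.02
γ -> (α /\ β) = min(1, 1 − 0.94 + 0.02) = min(1, 0.08) = 0.08
γ -> α = min(1, 1 − 0.94 + 0.02) = min(1, 0.08) = 0.08
~(γ -> α) = 1 − 0.08 = 0.92
~α = 1 − 0.02 = 0.98
β <-> α = 1 − |0.62 − 0.02| = 1 − 0.60 = 0.40
~α /\ (β <-> α) = min(0.98, 0.40) = 0.40
~(~α /\ (β <-> α)) = 1 − 0.40 = 0.60
~(γ -> α) -> ~(~α /\ (β <-> α)) = min(1, 1 − 0.92 + 0.60) = min(1, 0.68) = 0.68
(~(γ -> α) -> ~(~α /\ (β <-> α))) /\ γ = min(0.68, 0.94) = 0.68
(γ -> (α /\ β)) /\ ((~(γ -> α) -> ~(~α /\ (β <-> α))) /\ γ) = min(0.08, 0.68) = 0.08

0.08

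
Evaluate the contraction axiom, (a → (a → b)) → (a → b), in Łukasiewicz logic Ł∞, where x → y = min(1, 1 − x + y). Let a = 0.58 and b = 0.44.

a → b = min(1, 1 − 0.58 + 0.44) = min(1, 0.86) = 0.86
a → (a → b) = min(1, 1 − 0.58 + 0.86) = min(1, 1.28) = 1.00
(a → (a → b)) → (a → b) = min(1, 1 − 1.00 + 0.86) = min(1, 0.86) = 0.86
(The value 0.86 < 1 shows this instance is not satisfied; fails in Ł∞ (the t-norm is not idempotent).)

0.86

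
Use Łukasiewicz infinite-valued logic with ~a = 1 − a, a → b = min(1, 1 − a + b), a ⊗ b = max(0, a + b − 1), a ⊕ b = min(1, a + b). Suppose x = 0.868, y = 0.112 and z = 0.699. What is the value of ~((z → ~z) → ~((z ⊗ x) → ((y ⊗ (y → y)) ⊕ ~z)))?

~z = 1 − 0.699 = 0.301
z → ~z = min(1, 1 − 0.699 + 0.301) = min(1, 0.602) = 0.602
z ⊗ x = max(0, 0.699 + 0.868 − 1) = max(0, 0.567) = 0.567
y → y = min(1, 1 − 0.112 + 0.112) = min(1, 1.000) = 1.000
y ⊗ (y → y) = max(0, 0.112 + 1.000 − 1) = max(0, 0.112) = 0.112
(y ⊗ (y → y)) ⊕ ~z = min(1, 0.112 + 0.301) = min(1, 0.413) = 0.413
(z ⊗ x) → ((y ⊗ (y → y)) ⊕ ~z) = min(1, 1 − 0.567 + 0.413) = min(1, 0.846) = 0.846
~((z ⊗ x) → ((y ⊗ (y → y)) ⊕ ~z)) = 1 − 0.846 = 0.154
(z → ~z) → ~((z ⊗ x) → ((y ⊗ (y → y)) ⊕ ~z)) = min(1, 1 − 0.602 + 0.154) = min(1, 0.552) = 0.552
~((z → ~z) → ~((z ⊗ x) → ((y ⊗ (y → y)) ⊕ ~z))) = 1 − 0.552 = 0.448

0.448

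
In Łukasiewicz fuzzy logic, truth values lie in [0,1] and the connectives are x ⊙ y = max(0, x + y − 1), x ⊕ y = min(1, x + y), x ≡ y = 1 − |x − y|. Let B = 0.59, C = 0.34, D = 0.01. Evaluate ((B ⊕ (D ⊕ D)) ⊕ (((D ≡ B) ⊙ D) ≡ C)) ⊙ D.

0.01

D ⊕ D = min(1, 0.01 + 0.01) = min(1, 0.02) = 0.02
B ⊕ (D ⊕ D) = min(1, 0.59 + 0.02) = min(1, 0.61) = 0.61
D ≡ B = 1 − |0.01 − 0.59| = 1 − 0.58 = 0.42
(D ≡ B) ⊙ D = max(0, 0.42 + 0.01 − 1) = max(0, -0.57) = 0.00
((D ≡ B) ⊙ D) ≡ C = 1 − |0.00 − 0.34| = 1 − 0.34 = 0.66
(B ⊕ (D ⊕ D)) ⊕ (((D ≡ B) ⊙ D) ≡ C) = min(1, 0.61 + 0.66) = min(1, 1.27) = 1.00
((B ⊕ (D ⊕ D)) ⊕ (((D ≡ B) ⊙ D) ≡ C)) ⊙ D = max(0, 1.00 + 0.01 − 1) = max(0, 0.01) = 0.01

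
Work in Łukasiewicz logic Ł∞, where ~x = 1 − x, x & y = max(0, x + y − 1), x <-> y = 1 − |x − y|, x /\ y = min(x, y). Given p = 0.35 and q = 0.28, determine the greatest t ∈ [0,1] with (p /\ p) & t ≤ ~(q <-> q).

0.65

p /\ p = min(0.35, 0.35) = 0.35
So the left factor is p /\ p = 0.35.
q <-> q = 1 − |0.28 − 0.28| = 1 − 0.00 = 1.00
~(q <-> q) = 1 − 1.00 = 0.00
So the right-hand bound is ~(q <-> q) = 0.00.
The residuum of the Łukasiewicz t-norm gives the supremum: min(1, 1 − 0.35 + 0.00).
1 − 0.35 + 0.00 = 0.65, so t = min(1, 0.65) = 0.65.
Check: 0.35 & 0.65 = max(0, 0.00) = 0.00 ≤ 0.00.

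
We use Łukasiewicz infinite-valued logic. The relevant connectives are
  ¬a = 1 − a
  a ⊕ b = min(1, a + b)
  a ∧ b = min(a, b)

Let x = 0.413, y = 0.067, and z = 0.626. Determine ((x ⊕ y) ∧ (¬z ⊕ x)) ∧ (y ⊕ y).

0.134

x ⊕ y = min(1, 0.413 + 0.067) = min(1, 0.480) = 0.480
¬z = 1 − 0.626 = 0.374
¬z ⊕ x = min(1, 0.374 + 0.413) = min(1, 0.787) = 0.787
(x ⊕ y) ∧ (¬z ⊕ x) = min(0.480, 0.787) = 0.480
y ⊕ y = min(1, 0.067 + 0.067) = min(1, 0.134) = 0.134
((x ⊕ y) ∧ (¬z ⊕ x)) ∧ (y ⊕ y) = min(0.480, 0.134) = 0.134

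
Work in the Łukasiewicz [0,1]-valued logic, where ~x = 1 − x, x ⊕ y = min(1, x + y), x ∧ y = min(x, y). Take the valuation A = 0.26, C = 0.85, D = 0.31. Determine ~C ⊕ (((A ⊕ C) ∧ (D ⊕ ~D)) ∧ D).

0.46

~C = 1 − 0.85 = 0.15
A ⊕ C = min(1, 0.26 + 0.85) = min(1, 1.11) = 1.00
~D = 1 − 0.31 = 0.69
D ⊕ ~D = min(1, 0.31 + 0.69) = min(1, 1.00) = 1.00
(A ⊕ C) ∧ (D ⊕ ~D) = min(1.00, 1.00) = 1.00
((A ⊕ C) ∧ (D ⊕ ~D)) ∧ D = min(1.00, 0.31) = 0.31
~C ⊕ (((A ⊕ C) ∧ (D ⊕ ~D)) ∧ D) = min(1, 0.15 + 0.31) = min(1, 0.46) = 0.46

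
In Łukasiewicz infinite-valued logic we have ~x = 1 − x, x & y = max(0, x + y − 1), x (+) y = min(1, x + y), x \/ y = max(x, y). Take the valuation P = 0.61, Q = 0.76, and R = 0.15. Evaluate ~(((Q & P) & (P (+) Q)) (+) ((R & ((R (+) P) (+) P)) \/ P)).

Q & P = max(0, 0.76 + 0.61 − 1) = max(0, 0.37) = 0.37
P (+) Q = min(1, 0.61 + 0.76) = min(1, 1.37) = 1.00
(Q & P) & (P (+) Q) = max(0, 0.37 + 1.00 − 1) = max(0, 0.37) = 0.37
R (+) P = min(1, 0.15 + 0.61) = min(1, 0.76) = 0.76
(R (+) P) (+) P = min(1, 0.76 + 0.61) = min(1, 1.37) = 1.00
R & ((R (+) P) (+) P) = max(0, 0.15 + 1.00 − 1) = max(0, 0.15) = 0.15
(R & ((R (+) P) (+) P)) \/ P = max(0.15, 0.61) = 0.61
((Q & P) & (P (+) Q)) (+) ((R & ((R (+) P) (+) P)) \/ P) = min(1, 0.37 + 0.61) = min(1, 0.98) = 0.98
~(((Q & P) & (P (+) Q)) (+) ((R & ((R (+) P) (+) P)) \/ P)) = 1 − 0.98 = 0.02

0.02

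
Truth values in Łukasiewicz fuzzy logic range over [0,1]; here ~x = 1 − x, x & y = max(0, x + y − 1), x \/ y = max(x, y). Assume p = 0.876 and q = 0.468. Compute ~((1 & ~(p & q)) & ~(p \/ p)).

1.000

p & q = max(0, 0.876 + 0.468 − 1) = max(0, 0.344) = 0.344
~(p & q) = 1 − 0.344 = 0.656
1 & ~(p & q) = max(0, 1.000 + 0.656 − 1) = max(0, 0.656) = 0.656
p \/ p = max(0.876, 0.876) = 0.876
~(p \/ p) = 1 − 0.876 = 0.124
(1 & ~(p & q)) & ~(p \/ p) = max(0, 0.656 + 0.124 − 1) = max(0, -0.220) = 0.000
~((1 & ~(p & q)) & ~(p \/ p)) = 1 − 0.000 = 1.000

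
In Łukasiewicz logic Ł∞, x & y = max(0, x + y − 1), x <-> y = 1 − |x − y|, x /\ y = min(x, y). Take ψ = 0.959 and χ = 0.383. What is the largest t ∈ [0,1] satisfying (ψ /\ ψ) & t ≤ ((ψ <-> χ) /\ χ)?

ψ /\ ψ = min(0.959, 0.959) = 0.959
So the left factor is ψ /\ ψ = 0.959.
ψ <-> χ = 1 − |0.959 − 0.383| = 1 − 0.576 = 0.424
(ψ <-> χ) /\ χ = min(0.424, 0.383) = 0.383
So the right-hand bound is (ψ <-> χ) /\ χ = 0.383.
The residuum of the Łukasiewicz t-norm gives the supremum: min(1, 1 − 0.959 + 0.383).
1 − 0.959 + 0.383 = 0.424, so t = min(1, 0.424) = 0.424.
Check: 0.959 & 0.424 = max(0, 0.383) = 0.383 ≤ 0.383.

0.424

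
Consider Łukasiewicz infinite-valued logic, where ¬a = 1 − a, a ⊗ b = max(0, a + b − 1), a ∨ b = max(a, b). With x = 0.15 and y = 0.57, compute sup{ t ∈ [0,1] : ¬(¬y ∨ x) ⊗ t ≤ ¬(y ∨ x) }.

0.86

¬y = 1 − 0.57 = 0.43
¬y ∨ x = max(0.43, 0.15) = 0.43
¬(¬y ∨ x) = 1 − 0.43 = 0.57
So the left factor is ¬(¬y ∨ x) = 0.57.
y ∨ x = max(0.57, 0.15) = 0.57
¬(y ∨ x) = 1 − 0.57 = 0.43
So the right-hand bound is ¬(y ∨ x) = 0.43.
The residuum of the Łukasiewicz t-norm gives the supremum: min(1, 1 − 0.57 + 0.43).
1 − 0.57 + 0.43 = 0.86, so t = min(1, 0.86) = 0.86.
Check: 0.57 ⊗ 0.86 = max(0, 0.43) = 0.43 ≤ 0.43.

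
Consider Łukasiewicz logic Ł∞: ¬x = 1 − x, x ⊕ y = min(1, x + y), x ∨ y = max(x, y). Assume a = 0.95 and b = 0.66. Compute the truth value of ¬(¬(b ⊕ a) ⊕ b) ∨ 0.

b ⊕ a = min(1, 0.66 + 0.95) = min(1, 1.61) = 1.00
¬(b ⊕ a) = 1 − 1.00 = 0.00
¬(b ⊕ a) ⊕ b = min(1, 0.00 + 0.66) = min(1, 0.66) = 0.66
¬(¬(b ⊕ a) ⊕ b) = 1 − 0.66 = 0.34
¬(¬(b ⊕ a) ⊕ b) ∨ 0 = max(0.34, 0.00) = 0.34

0.34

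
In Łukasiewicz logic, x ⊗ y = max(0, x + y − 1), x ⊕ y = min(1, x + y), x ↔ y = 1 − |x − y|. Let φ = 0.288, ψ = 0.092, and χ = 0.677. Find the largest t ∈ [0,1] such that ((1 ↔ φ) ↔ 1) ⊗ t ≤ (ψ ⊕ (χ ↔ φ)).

1 ↔ φ = 1 − |1.000 − 0.288| = 1 − 0.712 = 0.288
(1 ↔ φ) ↔ 1 = 1 − |0.288 − 1.000| = 1 − 0.712 = 0.288
So the left factor is (1 ↔ φ) ↔ 1 = 0.288.
χ ↔ φ = 1 − |0.677 − 0.288| = 1 − 0.389 = 0.611
ψ ⊕ (χ ↔ φ) = min(1, 0.092 + 0.611) = min(1, 0.703) = 0.703
So the right-hand bound is ψ ⊕ (χ ↔ φ) = 0.703.
The residuum of the Łukasiewicz t-norm gives the supremum: min(1, 1 − 0.288 + 0.703).
1 − 0.288 + 0.703 = 1.415, so t = min(1, 1.415) = 1.000.
Check: 0.288 ⊗ 1.000 = max(0, 0.288) = 0.288 ≤ 0.703.

1.000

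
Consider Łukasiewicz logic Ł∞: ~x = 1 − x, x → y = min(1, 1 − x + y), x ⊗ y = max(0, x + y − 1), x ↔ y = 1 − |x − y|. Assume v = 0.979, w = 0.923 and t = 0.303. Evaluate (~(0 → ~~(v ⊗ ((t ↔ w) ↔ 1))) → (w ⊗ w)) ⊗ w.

0.923

t ↔ w = 1 − |0.303 − 0.923| = 1 − 0.620 = 0.380
(t ↔ w) ↔ 1 = 1 − |0.380 − 1.000| = 1 − 0.620 = 0.380
v ⊗ ((t ↔ w) ↔ 1) = max(0, 0.979 + 0.380 − 1) = max(0, 0.359) = 0.359
~(v ⊗ ((t ↔ w) ↔ 1)) = 1 − 0.359 = 0.641
~~(v ⊗ ((t ↔ w) ↔ 1)) = 1 − 0.641 = 0.359
0 → ~~(v ⊗ ((t ↔ w) ↔ 1)) = min(1, 1 − 0.000 + 0.359) = min(1, 1.359) = 1.000
~(0 → ~~(v ⊗ ((t ↔ w) ↔ 1))) = 1 − 1.000 = 0.000
w ⊗ w = max(0, 0.923 + 0.923 − 1) = max(0, 0.846) = 0.846
~(0 → ~~(v ⊗ ((t ↔ w) ↔ 1))) → (w ⊗ w) = min(1, 1 − 0.000 + 0.846) = min(1, 1.846) = 1.000
(~(0 → ~~(v ⊗ ((t ↔ w) ↔ 1))) → (w ⊗ w)) ⊗ w = max(0, 1.000 + 0.923 − 1) = max(0, 0.923) = 0.923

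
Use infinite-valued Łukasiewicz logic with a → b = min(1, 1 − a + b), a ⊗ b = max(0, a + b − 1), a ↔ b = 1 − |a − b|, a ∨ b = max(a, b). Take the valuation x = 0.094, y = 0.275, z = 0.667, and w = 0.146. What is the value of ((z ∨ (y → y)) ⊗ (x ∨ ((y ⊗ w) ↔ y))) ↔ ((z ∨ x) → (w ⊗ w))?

0.608

y → y = min(1, 1 − 0.275 + 0.275) = min(1, 1.000) = 1.000
z ∨ (y → y) = max(0.667, 1.000) = 1.000
y ⊗ w = max(0, 0.275 + 0.146 − 1) = max(0, -0.579) = 0.000
(y ⊗ w) ↔ y = 1 − |0.000 − 0.275| = 1 − 0.275 = 0.725
x ∨ ((y ⊗ w) ↔ y) = max(0.094, 0.725) = 0.725
(z ∨ (y → y)) ⊗ (x ∨ ((y ⊗ w) ↔ y)) = max(0, 1.000 + 0.725 − 1) = max(0, 0.725) = 0.725
z ∨ x = max(0.667, 0.094) = 0.667
w ⊗ w = max(0, 0.146 + 0.146 − 1) = max(0, -0.708) = 0.000
(z ∨ x) → (w ⊗ w) = min(1, 1 − 0.667 + 0.000) = min(1, 0.333) = 0.333
((z ∨ (y → y)) ⊗ (x ∨ ((y ⊗ w) ↔ y))) ↔ ((z ∨ x) → (w ⊗ w)) = 1 − |0.725 − 0.333| = 1 − 0.392 = 0.608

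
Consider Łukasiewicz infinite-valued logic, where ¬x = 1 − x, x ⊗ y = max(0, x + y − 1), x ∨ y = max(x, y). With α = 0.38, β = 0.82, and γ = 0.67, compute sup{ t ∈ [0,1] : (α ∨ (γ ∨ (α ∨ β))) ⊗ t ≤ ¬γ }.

0.51

α ∨ β = max(0.38, 0.82) = 0.82
γ ∨ (α ∨ β) = max(0.67, 0.82) = 0.82
α ∨ (γ ∨ (α ∨ β)) = max(0.38, 0.82) = 0.82
So the left factor is α ∨ (γ ∨ (α ∨ β)) = 0.82.
¬γ = 1 − 0.67 = 0.33
So the right-hand bound is ¬γ = 0.33.
The residuum of the Łukasiewicz t-norm gives the supremum: min(1, 1 − 0.82 + 0.33).
1 − 0.82 + 0.33 = 0.51, so t = min(1, 0.51) = 0.51.
Check: 0.82 ⊗ 0.51 = max(0, 0.33) = 0.33 ≤ 0.33.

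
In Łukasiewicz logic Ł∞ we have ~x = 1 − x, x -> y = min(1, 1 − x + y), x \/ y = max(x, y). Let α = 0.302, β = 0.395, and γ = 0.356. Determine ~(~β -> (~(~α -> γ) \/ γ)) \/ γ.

0.356

~β = 1 − 0.395 = 0.605
~α = 1 − 0.302 = 0.698
~α -> γ = min(1, 1 − 0.698 + 0.356) = min(1, 0.658) = 0.658
~(~α -> γ) = 1 − 0.658 = 0.342
~(~α -> γ) \/ γ = max(0.342, 0.356) = 0.356
~β -> (~(~α -> γ) \/ γ) = min(1, 1 − 0.605 + 0.356) = min(1, 0.751) = 0.751
~(~β -> (~(~α -> γ) \/ γ)) = 1 − 0.751 = 0.249
~(~β -> (~(~α -> γ) \/ γ)) \/ γ = max(0.249, 0.356) = 0.356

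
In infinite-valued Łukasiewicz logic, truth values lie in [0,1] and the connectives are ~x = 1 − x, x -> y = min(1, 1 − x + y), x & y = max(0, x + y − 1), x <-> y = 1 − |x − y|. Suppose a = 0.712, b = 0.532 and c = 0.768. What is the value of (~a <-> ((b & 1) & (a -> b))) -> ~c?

~a = 1 − 0.712 = 0.288
b & 1 = max(0, 0.532 + 1.000 − 1) = max(0, 0.532) = 0.532
a -> b = min(1, 1 − 0.712 + 0.532) = min(1, 0.820) = 0.820
(b & 1) & (a -> b) = max(0, 0.532 + 0.820 − 1) = max(0, 0.352) = 0.352
~a <-> ((b & 1) & (a -> b)) = 1 − |0.288 − 0.352| = 1 − 0.064 = 0.936
~c = 1 − 0.768 = 0.232
(~a <-> ((b & 1) & (a -> b))) -> ~c = min(1, 1 − 0.936 + 0.232) = min(1, 0.296) = 0.296

0.296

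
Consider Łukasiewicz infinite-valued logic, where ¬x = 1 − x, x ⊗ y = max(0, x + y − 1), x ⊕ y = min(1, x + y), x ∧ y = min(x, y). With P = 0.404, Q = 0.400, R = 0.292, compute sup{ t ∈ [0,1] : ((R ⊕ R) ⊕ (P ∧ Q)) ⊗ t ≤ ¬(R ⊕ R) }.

0.432

R ⊕ R = min(1, 0.292 + 0.292) = min(1, 0.584) = 0.584
P ∧ Q = min(0.404, 0.400) = 0.400
(R ⊕ R) ⊕ (P ∧ Q) = min(1, 0.584 + 0.400) = min(1, 0.984) = 0.984
So the left factor is (R ⊕ R) ⊕ (P ∧ Q) = 0.984.
¬(R ⊕ R) = 1 − 0.584 = 0.416
So the right-hand bound is ¬(R ⊕ R) = 0.416.
The residuum of the Łukasiewicz t-norm gives the supremum: min(1, 1 − 0.984 + 0.416).
1 − 0.984 + 0.416 = 0.432, so t = min(1, 0.432) = 0.432.
Check: 0.984 ⊗ 0.432 = max(0, 0.416) = 0.416 ≤ 0.416.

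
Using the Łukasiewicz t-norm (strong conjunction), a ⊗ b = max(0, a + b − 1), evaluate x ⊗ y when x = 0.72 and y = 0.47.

x ⊗ y = max(0, 0.72 + 0.47 − 1) = max(0, 0.19) = 0.19
For comparison, the Gödel (minimum) t-norm min(a, b) would give 0.47.

0.19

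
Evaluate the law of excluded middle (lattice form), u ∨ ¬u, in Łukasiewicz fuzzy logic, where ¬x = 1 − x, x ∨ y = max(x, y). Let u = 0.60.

0.60

¬u = 1 − 0.60 = 0.40
u ∨ ¬u = max(0.60, 0.40) = 0.60
(The value 0.60 < 1 shows this instance is not satisfied; not a Ł∞-tautology — its value is max(a, 1−a).)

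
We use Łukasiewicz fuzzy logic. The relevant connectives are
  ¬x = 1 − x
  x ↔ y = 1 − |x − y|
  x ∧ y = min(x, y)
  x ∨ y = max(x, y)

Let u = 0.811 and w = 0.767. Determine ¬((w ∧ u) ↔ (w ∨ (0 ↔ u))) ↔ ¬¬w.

0.233

w ∧ u = min(0.767, 0.811) = 0.767
0 ↔ u = 1 − |0.000 − 0.811| = 1 − 0.811 = 0.189
w ∨ (0 ↔ u) = max(0.767, 0.189) = 0.767
(w ∧ u) ↔ (w ∨ (0 ↔ u)) = 1 − |0.767 − 0.767| = 1 − 0.000 = 1.000
¬((w ∧ u) ↔ (w ∨ (0 ↔ u))) = 1 − 1.000 = 0.000
¬w = 1 − 0.767 = 0.233
¬¬w = 1 − 0.233 = 0.767
¬((w ∧ u) ↔ (w ∨ (0 ↔ u))) ↔ ¬¬w = 1 − |0.000 − 0.767| = 1 − 0.767 = 0.233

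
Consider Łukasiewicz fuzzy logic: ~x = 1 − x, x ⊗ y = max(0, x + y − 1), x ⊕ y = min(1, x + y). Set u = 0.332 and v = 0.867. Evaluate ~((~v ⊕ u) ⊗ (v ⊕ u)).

~v = 1 − 0.867 = 0.133
~v ⊕ u = min(1, 0.133 + 0.332) = min(1, 0.465) = 0.465
v ⊕ u = min(1, 0.867 + 0.332) = min(1, 1.199) = 1.000
(~v ⊕ u) ⊗ (v ⊕ u) = max(0, 0.465 + 1.000 − 1) = max(0, 0.465) = 0.465
~((~v ⊕ u) ⊗ (v ⊕ u)) = 1 − 0.465 = 0.535

0.535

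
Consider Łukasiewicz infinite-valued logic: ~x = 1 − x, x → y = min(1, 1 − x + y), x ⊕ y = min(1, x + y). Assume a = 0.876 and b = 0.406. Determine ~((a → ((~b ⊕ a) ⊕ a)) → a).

0.124

~b = 1 − 0.406 = 0.594
~b ⊕ a = min(1, 0.594 + 0.876) = min(1, 1.470) = 1.000
(~b ⊕ a) ⊕ a = min(1, 1.000 + 0.876) = min(1, 1.876) = 1.000
a → ((~b ⊕ a) ⊕ a) = min(1, 1 − 0.876 + 1.000) = min(1, 1.124) = 1.000
(a → ((~b ⊕ a) ⊕ a)) → a = min(1, 1 − 1.000 + 0.876) = min(1, 0.876) = 0.876
~((a → ((~b ⊕ a) ⊕ a)) → a) = 1 − 0.876 = 0.124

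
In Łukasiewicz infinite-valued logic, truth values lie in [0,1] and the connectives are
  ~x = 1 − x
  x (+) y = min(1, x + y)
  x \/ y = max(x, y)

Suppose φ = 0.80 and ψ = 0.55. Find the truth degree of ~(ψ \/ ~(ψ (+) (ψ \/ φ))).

0.45

ψ \/ φ = max(0.55, 0.80) = 0.80
ψ (+) (ψ \/ φ) = min(1, 0.55 + 0.80) = min(1, 1.35) = 1.00
~(ψ (+) (ψ \/ φ)) = 1 − 1.00 = 0.00
ψ \/ ~(ψ (+) (ψ \/ φ)) = max(0.55, 0.00) = 0.55
~(ψ \/ ~(ψ (+) (ψ \/ φ))) = 1 − 0.55 = 0.45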